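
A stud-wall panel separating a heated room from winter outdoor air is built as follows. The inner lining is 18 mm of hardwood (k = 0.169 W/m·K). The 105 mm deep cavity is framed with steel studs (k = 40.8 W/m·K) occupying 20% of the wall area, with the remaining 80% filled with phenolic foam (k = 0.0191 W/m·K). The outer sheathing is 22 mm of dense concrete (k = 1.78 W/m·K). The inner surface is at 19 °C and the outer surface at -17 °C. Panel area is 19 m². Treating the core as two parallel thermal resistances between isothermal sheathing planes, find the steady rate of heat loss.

Sheathing layers in series; stud and cavity paths in parallel between them.
R_inner = 0.018/(0.169×19) = 0.005606 K/W
R_stud  = 0.105/(40.8×0.2×19) = 6.772×10^-4 K/W
R_cav   = 0.105/(0.0191×0.8×19) = 0.3617 K/W
1/R_core = 1/R_stud + 1/R_cav → R_core = 6.76×10^-4 K/W
R_outer = 0.022/(1.78×19) = 6.505×10^-4 K/W
R_total = 0.006932 K/W
Q = ΔT/R_total = 36/0.006932

Q ≈ 5190 W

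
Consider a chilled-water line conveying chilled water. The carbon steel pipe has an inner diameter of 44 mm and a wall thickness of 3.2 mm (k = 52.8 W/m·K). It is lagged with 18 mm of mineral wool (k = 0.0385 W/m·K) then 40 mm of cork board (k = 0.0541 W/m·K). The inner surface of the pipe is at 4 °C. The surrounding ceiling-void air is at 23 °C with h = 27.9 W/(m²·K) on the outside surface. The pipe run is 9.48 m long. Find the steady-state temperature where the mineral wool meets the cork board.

T ≈ 14 °C

Treating each annulus and film as a series resistance:
R_carbon steel pipe wall = ln(25.2/22)/(2π×52.8×9.48) = 4.318×10^-5 K/W
R_mineral wool = ln(43.2/25.2)/(2π×0.0385×9.48) = 0.235 K/W
R_cork board = ln(83.2/43.2)/(2π×0.0541×9.48) = 0.2034 K/W
R_outer film = 1/(h_o·2πr_oL) = 1/(27.9×2π×0.0832×9.48) = 0.007232 K/W
R_total = 0.4457 K/W
Q = ΔT/R_total = 19/0.4457
Q = 42.6 W
T_interface = T_inner + Q·ΣR(inner→interface) = 4 + 42.6×0.2351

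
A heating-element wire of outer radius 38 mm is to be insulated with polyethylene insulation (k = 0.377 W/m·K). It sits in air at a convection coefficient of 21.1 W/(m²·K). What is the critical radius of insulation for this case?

r_cr ≈ 17.9 mm

For a cylinder r_cr = k/h = 0.377/21.1
r_cr = 17.9 mm; since the bare radius (38 mm) is above r_cr, any added insulation will reduce heat loss.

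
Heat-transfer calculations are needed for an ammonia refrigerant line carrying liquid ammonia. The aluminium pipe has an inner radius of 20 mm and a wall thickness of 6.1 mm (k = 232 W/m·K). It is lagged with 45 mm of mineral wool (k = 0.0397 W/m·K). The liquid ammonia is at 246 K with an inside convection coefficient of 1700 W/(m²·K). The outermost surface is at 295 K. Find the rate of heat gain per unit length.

Radial resistances (cylindrical: R_cond = ln(r_o/r_i)/(2πkL), R_conv = 1/(h·2πrL)):
R_inner film = 1/(h_i·2πr₁L) = 1/(1700×2π×0.02×1) = 0.004681 K/W
R_aluminium pipe wall = ln(26.1/20)/(2π×232×1) = 1.826×10^-4 K/W
R_mineral wool = ln(71.1/26.1)/(2π×0.0397×1) = 4.018 K/W
R_total = 4.022 K/W
Q = ΔT/R_total = 49/4.022

q′ ≈ 12.2 W/m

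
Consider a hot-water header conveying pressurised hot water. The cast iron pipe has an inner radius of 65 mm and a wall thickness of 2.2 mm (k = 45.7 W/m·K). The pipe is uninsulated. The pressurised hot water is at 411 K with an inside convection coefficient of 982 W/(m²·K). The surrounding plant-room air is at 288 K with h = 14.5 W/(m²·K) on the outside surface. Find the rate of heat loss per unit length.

q′ ≈ 741 W/m

Radial resistances (cylindrical: R_cond = ln(r_o/r_i)/(2πkL), R_conv = 1/(h·2πrL)):
R_inner film = 1/(h_i·2πr₁L) = 1/(982×2π×0.065×1) = 0.002493 K/W
R_cast iron pipe wall = ln(67.2/65)/(2π×45.7×1) = 1.159×10^-4 K/W
R_outer film = 1/(h_o·2πr_oL) = 1/(14.5×2π×0.0672×1) = 0.1633 K/W
R_total = 0.1659 K/W
Q = ΔT/R_total = 123/0.1659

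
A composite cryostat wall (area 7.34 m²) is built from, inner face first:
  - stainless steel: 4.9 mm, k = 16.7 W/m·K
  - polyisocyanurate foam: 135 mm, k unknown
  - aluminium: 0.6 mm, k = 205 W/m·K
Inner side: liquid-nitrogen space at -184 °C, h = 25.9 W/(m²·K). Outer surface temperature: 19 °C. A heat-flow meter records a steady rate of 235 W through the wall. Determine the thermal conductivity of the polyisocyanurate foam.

k ≈ 0.0214 W/(m·K)

Thermal resistances in series:
R_inner film = 1/(h_i·A) = 1/(25.9×7.34) = 0.00526 K/W
R_stainless steel = L/(kA) = 0.0049/(16.7×7.34) = 3.997×10^-5 K/W
R_aluminium = L/(kA) = 0.0006/(205×7.34) = 3.988×10^-7 K/W
Sum of known resistances R_other = 0.005301 K/W
Total R = ΔT/Q = 203/235 = 0.8638 K/W
R_polyisocyanurate foam = R_total − R_other = 0.8585 K/W
k = L/(R·A) = 0.135/(0.8585×7.34)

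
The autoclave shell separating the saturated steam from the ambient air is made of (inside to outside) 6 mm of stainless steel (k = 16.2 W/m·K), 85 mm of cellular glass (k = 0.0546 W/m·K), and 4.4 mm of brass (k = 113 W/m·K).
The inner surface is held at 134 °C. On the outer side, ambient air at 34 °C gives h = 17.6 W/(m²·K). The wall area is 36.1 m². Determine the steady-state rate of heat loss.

Q ≈ 2240 W

Thermal resistances in series:
R_stainless steel = L/(kA) = 0.006/(16.2×36.1) = 1.026×10^-5 K/W
R_cellular glass = L/(kA) = 0.085/(0.0546×36.1) = 0.04312 K/W
R_brass = L/(kA) = 0.0044/(113×36.1) = 1.079×10^-6 K/W
R_outer film = 1/(h_o·A) = 1/(17.6×36.1) = 0.001574 K/W
R_total = 0.04471 K/W
Q = ΔT / R_total = 100 / 0.04471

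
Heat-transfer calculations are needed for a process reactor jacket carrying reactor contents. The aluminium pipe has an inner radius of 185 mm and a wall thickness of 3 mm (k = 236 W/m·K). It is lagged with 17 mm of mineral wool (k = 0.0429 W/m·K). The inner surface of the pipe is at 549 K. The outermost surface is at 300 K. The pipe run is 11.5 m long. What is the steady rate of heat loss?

Q ≈ 8920 W

Radial resistances (cylindrical: R_cond = ln(r_o/r_i)/(2πkL), R_conv = 1/(h·2πrL)):
R_aluminium pipe wall = ln(188/185)/(2π×236×11.5) = 9.433×10^-7 K/W
R_mineral wool = ln(205/188)/(2π×0.0429×11.5) = 0.02793 K/W
R_total = 0.02793 K/W
Q = ΔT/R_total = 249/0.02793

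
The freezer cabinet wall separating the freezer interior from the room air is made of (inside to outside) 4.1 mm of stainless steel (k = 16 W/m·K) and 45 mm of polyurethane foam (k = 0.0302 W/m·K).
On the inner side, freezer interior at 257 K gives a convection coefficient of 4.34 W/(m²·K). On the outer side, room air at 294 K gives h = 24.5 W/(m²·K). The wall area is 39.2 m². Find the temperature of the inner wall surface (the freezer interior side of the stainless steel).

T ≈ 262 K

Using the resistance-network approach (series):
R_inner film = 1/(h_i·A) = 1/(4.34×39.2) = 0.005878 K/W
R_stainless steel = L/(kA) = 0.0041/(16×39.2) = 6.537×10^-6 K/W
R_polyurethane foam = L/(kA) = 0.045/(0.0302×39.2) = 0.03801 K/W
R_outer film = 1/(h_o·A) = 1/(24.5×39.2) = 0.001041 K/W
R_total = 0.04494 K/W;  Q = ΔT/R_total = 37/0.04494 = 823.4 W
T_interface = T_inner + Q·ΣR(inner→interface) = 257 + 823×0.005878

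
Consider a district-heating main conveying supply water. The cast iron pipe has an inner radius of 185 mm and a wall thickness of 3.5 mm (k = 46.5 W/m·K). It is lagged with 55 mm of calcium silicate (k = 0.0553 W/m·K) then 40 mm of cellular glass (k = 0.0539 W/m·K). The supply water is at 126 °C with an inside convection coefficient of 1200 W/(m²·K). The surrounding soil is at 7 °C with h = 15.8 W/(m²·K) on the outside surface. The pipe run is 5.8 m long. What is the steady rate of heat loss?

Q ≈ 565 W

Per-layer cylindrical resistances, series-summed:
R_inner film = 1/(h_i·2πr₁L) = 1/(1200×2π×0.185×5.8) = 1.236×10^-4 K/W
R_cast iron pipe wall = ln(188.5/185)/(2π×46.5×5.8) = 1.106×10^-5 K/W
R_calcium silicate = ln(243.5/188.5)/(2π×0.0553×5.8) = 0.127 K/W
R_cellular glass = ln(283.5/243.5)/(2π×0.0539×5.8) = 0.07743 K/W
R_outer film = 1/(h_o·2πr_oL) = 1/(15.8×2π×0.2835×5.8) = 0.006126 K/W
R_total = 0.2107 K/W
Q = ΔT/R_total = 119/0.2107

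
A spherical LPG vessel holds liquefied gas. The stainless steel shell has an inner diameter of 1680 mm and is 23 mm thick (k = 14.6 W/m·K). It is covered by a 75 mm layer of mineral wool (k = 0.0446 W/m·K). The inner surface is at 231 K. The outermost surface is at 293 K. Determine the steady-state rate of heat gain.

Radial (spherical) resistances in series:
R_stainless steel shell = (1/0.84 − 1/0.863)/(4π×14.6) = 1.729×10^-4 K/W
R_mineral wool = (1/0.863 − 1/0.938)/(4π×0.0446) = 0.1653 K/W
R_total = 0.1655 K/W
Q = ΔT/R_total = 62/0.1655

Q ≈ 375 W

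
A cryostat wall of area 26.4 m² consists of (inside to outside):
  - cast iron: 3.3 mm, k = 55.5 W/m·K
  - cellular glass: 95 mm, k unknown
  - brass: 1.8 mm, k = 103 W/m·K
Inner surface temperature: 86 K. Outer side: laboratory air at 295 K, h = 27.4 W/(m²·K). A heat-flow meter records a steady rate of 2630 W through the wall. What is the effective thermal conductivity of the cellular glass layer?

k ≈ 0.0461 W/(m·K)

Using the resistance-network approach (series):
R_cast iron = L/(kA) = 0.0033/(55.5×26.4) = 2.252×10^-6 K/W
R_brass = L/(kA) = 0.0018/(103×26.4) = 6.62×10^-7 K/W
R_outer film = 1/(h_o·A) = 1/(27.4×26.4) = 0.001382 K/W
Sum of known resistances R_other = 0.001385 K/W
Total R = ΔT/Q = 209/2630 = 0.07947 K/W
R_cellular glass = R_total − R_other = 0.07808 K/W
k = L/(R·A) = 0.095/(0.07808×26.4)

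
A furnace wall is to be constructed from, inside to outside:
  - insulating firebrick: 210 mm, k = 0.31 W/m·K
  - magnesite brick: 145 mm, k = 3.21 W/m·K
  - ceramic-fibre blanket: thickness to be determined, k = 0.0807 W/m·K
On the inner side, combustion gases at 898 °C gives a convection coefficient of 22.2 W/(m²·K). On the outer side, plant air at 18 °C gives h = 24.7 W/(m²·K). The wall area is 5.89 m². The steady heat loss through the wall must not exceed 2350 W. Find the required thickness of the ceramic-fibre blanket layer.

L ≈ 113 mm

Thermal resistances in series:
R_inner film = 1/(h_i·A) = 1/(22.2×5.89) = 0.007648 K/W
R_insulating firebrick = L/(kA) = 0.21/(0.31×5.89) = 0.115 K/W
R_magnesite brick = L/(kA) = 0.145/(3.21×5.89) = 0.007669 K/W
R_outer film = 1/(h_o·A) = 1/(24.7×5.89) = 0.006874 K/W
Sum of the known resistances R_other = 0.1372 K/W
Required total resistance R_tot = ΔT/Q_allow = 880/2350 = 0.3745 K/W
R_ceramic-fibre blanket = R_tot − R_other = 0.2373 K/W
L = R·k·A = 0.2373×0.0807×5.89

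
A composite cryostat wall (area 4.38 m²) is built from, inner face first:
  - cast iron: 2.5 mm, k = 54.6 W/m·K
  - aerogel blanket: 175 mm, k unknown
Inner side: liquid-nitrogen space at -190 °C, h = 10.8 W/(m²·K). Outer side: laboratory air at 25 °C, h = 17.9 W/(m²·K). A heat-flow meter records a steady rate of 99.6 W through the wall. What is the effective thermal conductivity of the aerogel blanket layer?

Thermal resistances in series:
R_inner film = 1/(h_i·A) = 1/(10.8×4.38) = 0.02114 K/W
R_cast iron = L/(kA) = 0.0025/(54.6×4.38) = 1.045×10^-5 K/W
R_outer film = 1/(h_o·A) = 1/(17.9×4.38) = 0.01275 K/W
Sum of known resistances R_other = 0.03391 K/W
Total R = ΔT/Q = 215/99.6 = 2.159 K/W
R_aerogel blanket = R_total − R_other = 2.125 K/W
k = L/(R·A) = 0.175/(2.125×4.38)

k ≈ 0.0188 W/(m·K)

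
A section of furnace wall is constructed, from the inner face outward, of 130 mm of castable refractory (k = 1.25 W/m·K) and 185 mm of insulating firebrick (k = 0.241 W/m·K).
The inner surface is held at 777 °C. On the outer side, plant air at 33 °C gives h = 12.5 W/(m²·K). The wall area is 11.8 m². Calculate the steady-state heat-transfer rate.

Model the wall as resistances in series:
R_castable refractory = L/(kA) = 0.13/(1.25×11.8) = 0.008814 K/W
R_insulating firebrick = L/(kA) = 0.185/(0.241×11.8) = 0.06505 K/W
R_outer film = 1/(h_o·A) = 1/(12.5×11.8) = 0.00678 K/W
R_total = 0.08065 K/W
Q = ΔT / R_total = 744 / 0.08065

Q ≈ 9230 W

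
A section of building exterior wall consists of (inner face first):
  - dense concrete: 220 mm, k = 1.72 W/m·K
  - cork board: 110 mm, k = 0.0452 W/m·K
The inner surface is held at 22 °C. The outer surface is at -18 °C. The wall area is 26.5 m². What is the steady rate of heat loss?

Q ≈ 414 W

Using the resistance-network approach (series):
R_dense concrete = L/(kA) = 0.22/(1.72×26.5) = 0.004827 K/W
R_cork board = L/(kA) = 0.11/(0.0452×26.5) = 0.09184 K/W
R_total = 0.09666 K/W
Q = ΔT / R_total = 40 / 0.09666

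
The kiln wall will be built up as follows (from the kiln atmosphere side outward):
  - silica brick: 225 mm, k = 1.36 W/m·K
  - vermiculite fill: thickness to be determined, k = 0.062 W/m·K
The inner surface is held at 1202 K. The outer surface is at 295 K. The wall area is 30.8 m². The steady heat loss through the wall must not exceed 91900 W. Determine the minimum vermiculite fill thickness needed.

Thermal resistances in series:
R_silica brick = L/(kA) = 0.225/(1.36×30.8) = 0.005371 K/W
Sum of the known resistances R_other = 0.005371 K/W
Required total resistance R_tot = ΔT/Q_allow = 907/91900 = 0.009869 K/W
R_vermiculite fill = R_tot − R_other = 0.004498 K/W
L = R·k·A = 0.004498×0.062×30.8

L ≈ 8.59 mm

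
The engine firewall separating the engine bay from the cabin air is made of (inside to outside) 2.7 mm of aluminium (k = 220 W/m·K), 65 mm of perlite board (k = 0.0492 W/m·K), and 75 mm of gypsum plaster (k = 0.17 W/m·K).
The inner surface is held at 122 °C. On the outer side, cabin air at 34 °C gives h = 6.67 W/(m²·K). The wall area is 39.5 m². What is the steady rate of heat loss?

Series thermal resistances:
R_aluminium = L/(kA) = 0.0027/(220×39.5) = 3.107×10^-7 K/W
R_perlite board = L/(kA) = 0.065/(0.0492×39.5) = 0.03345 K/W
R_gypsum plaster = L/(kA) = 0.075/(0.17×39.5) = 0.01117 K/W
R_outer film = 1/(h_o·A) = 1/(6.67×39.5) = 0.003796 K/W
R_total = 0.04841 K/W
Q = ΔT / R_total = 88 / 0.04841

Q ≈ 1820 W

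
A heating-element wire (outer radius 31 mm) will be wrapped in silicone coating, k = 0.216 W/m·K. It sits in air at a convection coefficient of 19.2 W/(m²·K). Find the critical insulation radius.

For a cylinder r_cr = k/h = 0.216/19.2
r_cr = 11.2 mm; since the bare radius (31 mm) is above r_cr, any added insulation will reduce heat loss.

r_cr ≈ 11.2 mm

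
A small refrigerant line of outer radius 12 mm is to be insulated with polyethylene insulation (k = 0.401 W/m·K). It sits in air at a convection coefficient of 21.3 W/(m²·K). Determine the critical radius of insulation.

For a cylinder r_cr = k/h = 0.401/21.3
r_cr = 18.8 mm; since the bare radius (12 mm) is below r_cr, adding a thin layer of insulation will *increase* heat loss.

r_cr ≈ 18.8 mm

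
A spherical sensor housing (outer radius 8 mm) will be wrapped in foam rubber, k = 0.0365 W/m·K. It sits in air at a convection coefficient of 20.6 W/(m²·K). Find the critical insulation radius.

r_cr ≈ 3.54 mm

For a sphere r_cr = 2k/h = 2×0.0365/20.6
r_cr = 3.54 mm; since the bare radius (8 mm) is above r_cr, any added insulation will reduce heat loss.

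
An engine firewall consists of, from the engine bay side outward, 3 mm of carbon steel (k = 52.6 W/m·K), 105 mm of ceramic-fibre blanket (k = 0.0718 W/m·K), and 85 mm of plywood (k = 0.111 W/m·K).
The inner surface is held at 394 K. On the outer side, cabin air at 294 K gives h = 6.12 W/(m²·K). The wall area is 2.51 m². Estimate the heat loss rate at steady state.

Treating each layer as a thermal resistance in series:
R_carbon steel = L/(kA) = 0.003/(52.6×2.51) = 2.272×10^-5 K/W
R_ceramic-fibre blanket = L/(kA) = 0.105/(0.0718×2.51) = 0.5826 K/W
R_plywood = L/(kA) = 0.085/(0.111×2.51) = 0.3051 K/W
R_outer film = 1/(h_o·A) = 1/(6.12×2.51) = 0.0651 K/W
R_total = 0.9528 K/W
Q = ΔT / R_total = 100 / 0.9528

Q ≈ 105 W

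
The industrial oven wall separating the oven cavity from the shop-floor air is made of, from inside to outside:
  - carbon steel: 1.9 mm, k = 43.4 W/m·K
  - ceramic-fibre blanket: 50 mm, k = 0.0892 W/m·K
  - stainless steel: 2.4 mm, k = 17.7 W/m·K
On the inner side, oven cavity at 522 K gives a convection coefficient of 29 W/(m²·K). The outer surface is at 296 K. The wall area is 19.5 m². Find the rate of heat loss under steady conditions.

Treating each layer as a thermal resistance in series:
R_inner film = 1/(h_i·A) = 1/(29×19.5) = 0.001768 K/W
R_carbon steel = L/(kA) = 0.0019/(43.4×19.5) = 2.245×10^-6 K/W
R_ceramic-fibre blanket = L/(kA) = 0.05/(0.0892×19.5) = 0.02875 K/W
R_stainless steel = L/(kA) = 0.0024/(17.7×19.5) = 6.953×10^-6 K/W
R_total = 0.03052 K/W
Q = ΔT / R_total = 226 / 0.03052

Q ≈ 7400 W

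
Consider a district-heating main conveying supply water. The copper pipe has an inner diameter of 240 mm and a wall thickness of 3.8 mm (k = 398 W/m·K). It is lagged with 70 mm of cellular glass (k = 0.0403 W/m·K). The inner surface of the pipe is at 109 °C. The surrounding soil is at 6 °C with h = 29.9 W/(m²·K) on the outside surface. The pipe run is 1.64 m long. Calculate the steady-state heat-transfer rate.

Treating each annulus and film as a series resistance:
R_copper pipe wall = ln(123.8/120)/(2π×398×1.64) = 7.602×10^-6 K/W
R_cellular glass = ln(193.8/123.8)/(2π×0.0403×1.64) = 1.079 K/W
R_outer film = 1/(h_o·2πr_oL) = 1/(29.9×2π×0.1938×1.64) = 0.01675 K/W
R_total = 1.096 K/W
Q = ΔT/R_total = 103/1.096

Q ≈ 94 W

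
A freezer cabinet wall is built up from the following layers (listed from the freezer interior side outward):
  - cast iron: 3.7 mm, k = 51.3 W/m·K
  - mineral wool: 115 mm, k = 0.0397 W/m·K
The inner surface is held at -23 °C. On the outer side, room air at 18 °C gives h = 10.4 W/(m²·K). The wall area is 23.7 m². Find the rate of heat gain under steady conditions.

Q ≈ 325 W

Treating each layer as a thermal resistance in series:
R_cast iron = L/(kA) = 0.0037/(51.3×23.7) = 3.043×10^-6 K/W
R_mineral wool = L/(kA) = 0.115/(0.0397×23.7) = 0.1222 K/W
R_outer film = 1/(h_o·A) = 1/(10.4×23.7) = 0.004057 K/W
R_total = 0.1263 K/W
Q = ΔT / R_total = 41 / 0.1263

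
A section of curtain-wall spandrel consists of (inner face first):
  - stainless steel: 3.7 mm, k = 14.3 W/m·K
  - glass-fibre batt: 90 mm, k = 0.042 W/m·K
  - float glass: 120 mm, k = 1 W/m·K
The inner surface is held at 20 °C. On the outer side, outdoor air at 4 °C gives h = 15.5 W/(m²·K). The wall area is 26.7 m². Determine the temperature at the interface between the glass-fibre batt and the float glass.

Model the wall as resistances in series:
R_stainless steel = L/(kA) = 0.0037/(14.3×26.7) = 9.691×10^-6 K/W
R_glass-fibre batt = L/(kA) = 0.09/(0.042×26.7) = 0.08026 K/W
R_float glass = L/(kA) = 0.12/(1×26.7) = 0.004494 K/W
R_outer film = 1/(h_o·A) = 1/(15.5×26.7) = 0.002416 K/W
R_total = 0.08718 K/W;  Q = ΔT/R_total = 16/0.08718 = 183.5 W
T_interface = T_inner − Q·ΣR(inner→interface) = 20 − 184×0.08027

T ≈ 5.27 °C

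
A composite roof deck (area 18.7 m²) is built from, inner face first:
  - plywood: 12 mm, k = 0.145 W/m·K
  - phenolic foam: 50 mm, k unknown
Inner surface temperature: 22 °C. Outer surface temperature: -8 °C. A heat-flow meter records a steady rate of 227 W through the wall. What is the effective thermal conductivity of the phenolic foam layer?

k ≈ 0.0209 W/(m·K)

Series thermal resistances:
R_plywood = L/(kA) = 0.012/(0.145×18.7) = 0.004426 K/W
Sum of known resistances R_other = 0.004426 K/W
Total R = ΔT/Q = 30/227 = 0.1322 K/W
R_phenolic foam = R_total − R_other = 0.1277 K/W
k = L/(R·A) = 0.05/(0.1277×18.7)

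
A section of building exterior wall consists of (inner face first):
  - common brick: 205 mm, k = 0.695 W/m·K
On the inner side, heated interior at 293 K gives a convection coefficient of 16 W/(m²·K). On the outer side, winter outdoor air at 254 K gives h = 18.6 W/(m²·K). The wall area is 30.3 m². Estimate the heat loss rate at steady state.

Treating each layer as a thermal resistance in series:
R_inner film = 1/(h_i·A) = 1/(16×30.3) = 0.002063 K/W
R_common brick = L/(kA) = 0.205/(0.695×30.3) = 0.009735 K/W
R_outer film = 1/(h_o·A) = 1/(18.6×30.3) = 0.001774 K/W
R_total = 0.01357 K/W
Q = ΔT / R_total = 39 / 0.01357

Q ≈ 2870 W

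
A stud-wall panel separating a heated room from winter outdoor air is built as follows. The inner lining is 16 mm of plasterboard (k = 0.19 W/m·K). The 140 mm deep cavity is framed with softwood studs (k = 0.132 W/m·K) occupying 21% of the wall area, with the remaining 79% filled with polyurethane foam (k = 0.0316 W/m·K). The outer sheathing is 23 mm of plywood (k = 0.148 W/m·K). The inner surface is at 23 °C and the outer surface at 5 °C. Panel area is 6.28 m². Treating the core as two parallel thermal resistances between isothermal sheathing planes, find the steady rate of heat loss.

Q ≈ 39 W

Sheathing layers in series; stud and cavity paths in parallel between them.
R_inner = 0.016/(0.19×6.28) = 0.01341 K/W
R_stud  = 0.14/(0.132×0.21×6.28) = 0.8042 K/W
R_cav   = 0.14/(0.0316×0.79×6.28) = 0.893 K/W
1/R_core = 1/R_stud + 1/R_cav → R_core = 0.4231 K/W
R_outer = 0.023/(0.148×6.28) = 0.02475 K/W
R_total = 0.4613 K/W
Q = ΔT/R_total = 18/0.4613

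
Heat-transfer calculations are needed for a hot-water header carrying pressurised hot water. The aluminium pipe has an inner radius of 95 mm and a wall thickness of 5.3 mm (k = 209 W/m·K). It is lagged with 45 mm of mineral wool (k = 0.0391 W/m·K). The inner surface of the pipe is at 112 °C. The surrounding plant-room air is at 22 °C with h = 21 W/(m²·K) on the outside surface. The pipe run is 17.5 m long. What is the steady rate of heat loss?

Q ≈ 1010 W

Treating each annulus and film as a series resistance:
R_aluminium pipe wall = ln(100.3/95)/(2π×209×17.5) = 2.362×10^-6 K/W
R_mineral wool = ln(145.3/100.3)/(2π×0.0391×17.5) = 0.08621 K/W
R_outer film = 1/(h_o·2πr_oL) = 1/(21×2π×0.1453×17.5) = 0.002981 K/W
R_total = 0.08919 K/W
Q = ΔT/R_total = 90/0.08919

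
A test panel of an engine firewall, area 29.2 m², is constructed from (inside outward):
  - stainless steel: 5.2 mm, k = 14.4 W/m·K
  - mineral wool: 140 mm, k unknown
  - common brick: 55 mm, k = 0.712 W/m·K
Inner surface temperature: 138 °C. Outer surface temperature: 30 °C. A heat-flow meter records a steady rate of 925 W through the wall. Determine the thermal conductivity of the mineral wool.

k ≈ 0.042 W/(m·K)

Model the wall as resistances in series:
R_stainless steel = L/(kA) = 0.0052/(14.4×29.2) = 1.237×10^-5 K/W
R_common brick = L/(kA) = 0.055/(0.712×29.2) = 0.002645 K/W
Sum of known resistances R_other = 0.002658 K/W
Total R = ΔT/Q = 108/925 = 0.1168 K/W
R_mineral wool = R_total − R_other = 0.1141 K/W
k = L/(R·A) = 0.14/(0.1141×29.2)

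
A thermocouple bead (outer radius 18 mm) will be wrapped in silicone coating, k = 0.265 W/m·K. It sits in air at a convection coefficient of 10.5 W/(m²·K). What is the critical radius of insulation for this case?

For a sphere r_cr = 2k/h = 2×0.265/10.5
r_cr = 50.5 mm; since the bare radius (18 mm) is below r_cr, adding a thin layer of insulation will *increase* heat loss.

r_cr ≈ 50.5 mm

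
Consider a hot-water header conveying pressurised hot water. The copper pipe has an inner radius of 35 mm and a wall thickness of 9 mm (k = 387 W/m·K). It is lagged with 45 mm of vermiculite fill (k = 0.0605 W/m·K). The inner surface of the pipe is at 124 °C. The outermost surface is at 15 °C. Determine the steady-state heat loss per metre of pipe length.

Cylindrical conduction, so R = ln(r₂/r₁)/(2πkL) per layer, in series:
R_copper pipe wall = ln(44/35)/(2π×387×1) = 9.411×10^-5 K/W
R_vermiculite fill = ln(89/44)/(2π×0.0605×1) = 1.853 K/W
R_total = 1.853 K/W
Q = ΔT/R_total = 109/1.853

q′ ≈ 58.8 W/m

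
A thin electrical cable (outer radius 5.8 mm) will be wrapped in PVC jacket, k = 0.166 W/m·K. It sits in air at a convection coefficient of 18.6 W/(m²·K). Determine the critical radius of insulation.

r_cr ≈ 8.92 mm

For a cylinder r_cr = k/h = 0.166/18.6
r_cr = 8.92 mm; since the bare radius (5.8 mm) is below r_cr, adding a thin layer of insulation will *increase* heat loss.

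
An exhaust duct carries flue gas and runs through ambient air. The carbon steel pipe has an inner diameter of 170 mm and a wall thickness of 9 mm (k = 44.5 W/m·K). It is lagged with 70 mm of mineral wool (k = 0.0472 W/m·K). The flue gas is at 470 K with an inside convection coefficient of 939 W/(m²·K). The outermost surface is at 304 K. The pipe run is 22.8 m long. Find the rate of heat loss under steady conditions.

Treating each annulus and film as a series resistance:
R_inner film = 1/(h_i·2πr₁L) = 1/(939×2π×0.085×22.8) = 8.746×10^-5 K/W
R_carbon steel pipe wall = ln(94/85)/(2π×44.5×22.8) = 1.579×10^-5 K/W
R_mineral wool = ln(164/94)/(2π×0.0472×22.8) = 0.08231 K/W
R_total = 0.08242 K/W
Q = ΔT/R_total = 166/0.08242

Q ≈ 2010 W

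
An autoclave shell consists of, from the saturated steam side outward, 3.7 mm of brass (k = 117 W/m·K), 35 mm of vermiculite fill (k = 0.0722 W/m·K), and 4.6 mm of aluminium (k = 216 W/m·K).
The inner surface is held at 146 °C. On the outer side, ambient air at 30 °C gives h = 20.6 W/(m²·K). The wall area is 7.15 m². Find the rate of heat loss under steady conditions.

Model the wall as resistances in series:
R_brass = L/(kA) = 0.0037/(117×7.15) = 4.423×10^-6 K/W
R_vermiculite fill = L/(kA) = 0.035/(0.0722×7.15) = 0.0678 K/W
R_aluminium = L/(kA) = 0.0046/(216×7.15) = 2.979×10^-6 K/W
R_outer film = 1/(h_o·A) = 1/(20.6×7.15) = 0.006789 K/W
R_total = 0.0746 K/W
Q = ΔT / R_total = 116 / 0.0746

Q ≈ 1560 W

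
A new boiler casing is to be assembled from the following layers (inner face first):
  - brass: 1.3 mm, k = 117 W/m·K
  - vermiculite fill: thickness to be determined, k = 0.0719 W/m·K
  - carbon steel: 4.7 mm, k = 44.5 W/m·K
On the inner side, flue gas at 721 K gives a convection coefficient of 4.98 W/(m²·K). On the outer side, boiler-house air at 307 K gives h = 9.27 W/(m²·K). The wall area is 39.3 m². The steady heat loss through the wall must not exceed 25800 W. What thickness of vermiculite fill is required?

L ≈ 23.1 mm

Series thermal resistances:
R_inner film = 1/(h_i·A) = 1/(4.98×39.3) = 0.005109 K/W
R_brass = L/(kA) = 0.0013/(117×39.3) = 2.827×10^-7 K/W
R_carbon steel = L/(kA) = 0.0047/(44.5×39.3) = 2.687×10^-6 K/W
R_outer film = 1/(h_o·A) = 1/(9.27×39.3) = 0.002745 K/W
Sum of the known resistances R_other = 0.007857 K/W
Required total resistance R_tot = ΔT/Q_allow = 414/25800 = 0.01605 K/W
R_vermiculite fill = R_tot − R_other = 0.008189 K/W
L = R·k·A = 0.008189×0.0719×39.3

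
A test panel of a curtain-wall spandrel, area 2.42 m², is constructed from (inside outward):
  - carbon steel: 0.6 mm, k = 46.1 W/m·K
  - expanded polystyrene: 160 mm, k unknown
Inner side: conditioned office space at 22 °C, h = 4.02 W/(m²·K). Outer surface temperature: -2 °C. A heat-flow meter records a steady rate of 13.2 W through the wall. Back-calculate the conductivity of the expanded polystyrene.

k ≈ 0.0385 W/(m·K)

Thermal resistances in series:
R_inner film = 1/(h_i·A) = 1/(4.02×2.42) = 0.1028 K/W
R_carbon steel = L/(kA) = 0.0006/(46.1×2.42) = 5.378×10^-6 K/W
Sum of known resistances R_other = 0.1028 K/W
Total R = ΔT/Q = 24/13.2 = 1.818 K/W
R_expanded polystyrene = R_total − R_other = 1.715 K/W
k = L/(R·A) = 0.16/(1.715×2.42)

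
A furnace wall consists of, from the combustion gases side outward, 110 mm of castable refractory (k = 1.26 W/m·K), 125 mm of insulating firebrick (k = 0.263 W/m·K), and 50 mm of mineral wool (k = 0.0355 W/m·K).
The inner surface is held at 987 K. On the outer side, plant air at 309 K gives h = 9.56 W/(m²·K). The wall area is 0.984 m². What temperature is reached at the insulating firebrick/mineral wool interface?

Treating each layer as a thermal resistance in series:
R_castable refractory = L/(kA) = 0.11/(1.26×0.984) = 0.08872 K/W
R_insulating firebrick = L/(kA) = 0.125/(0.263×0.984) = 0.483 K/W
R_mineral wool = L/(kA) = 0.05/(0.0355×0.984) = 1.431 K/W
R_outer film = 1/(h_o·A) = 1/(9.56×0.984) = 0.1063 K/W
R_total = 2.109 K/W;  Q = ΔT/R_total = 678/2.109 = 321.4 W
T_interface = T_inner − Q·ΣR(inner→interface) = 987 − 321×0.5717

T ≈ 803 K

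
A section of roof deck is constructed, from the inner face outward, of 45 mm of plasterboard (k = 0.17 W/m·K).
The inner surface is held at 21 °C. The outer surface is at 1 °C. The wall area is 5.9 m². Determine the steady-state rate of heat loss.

Series thermal resistances:
R_plasterboard = L/(kA) = 0.045/(0.17×5.9) = 0.04487 K/W
R_total = 0.04487 K/W
Q = ΔT / R_total = 20 / 0.04487

Q ≈ 446 W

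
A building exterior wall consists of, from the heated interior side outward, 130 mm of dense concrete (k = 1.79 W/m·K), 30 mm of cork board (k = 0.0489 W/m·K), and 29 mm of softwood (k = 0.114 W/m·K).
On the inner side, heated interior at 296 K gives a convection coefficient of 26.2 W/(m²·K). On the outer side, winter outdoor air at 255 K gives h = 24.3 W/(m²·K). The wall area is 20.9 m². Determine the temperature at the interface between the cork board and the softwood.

Series thermal resistances:
R_inner film = 1/(h_i·A) = 1/(26.2×20.9) = 0.001826 K/W
R_dense concrete = L/(kA) = 0.13/(1.79×20.9) = 0.003475 K/W
R_cork board = L/(kA) = 0.03/(0.0489×20.9) = 0.02935 K/W
R_softwood = L/(kA) = 0.029/(0.114×20.9) = 0.01217 K/W
R_outer film = 1/(h_o·A) = 1/(24.3×20.9) = 0.001969 K/W
R_total = 0.0488 K/W;  Q = ΔT/R_total = 41/0.0488 = 840.2 W
T_interface = T_inner − Q·ΣR(inner→interface) = 296 − 840×0.03466

T ≈ 267 K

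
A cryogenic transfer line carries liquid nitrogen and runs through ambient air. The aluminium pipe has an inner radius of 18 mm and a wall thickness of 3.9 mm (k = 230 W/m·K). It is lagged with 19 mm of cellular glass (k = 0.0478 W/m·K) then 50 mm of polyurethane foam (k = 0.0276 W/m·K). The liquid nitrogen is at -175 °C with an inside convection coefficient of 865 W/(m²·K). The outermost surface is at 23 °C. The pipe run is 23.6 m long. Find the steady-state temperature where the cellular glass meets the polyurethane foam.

Per-layer cylindrical resistances, series-summed:
R_inner film = 1/(h_i·2πr₁L) = 1/(865×2π×0.018×23.6) = 4.331×10^-4 K/W
R_aluminium pipe wall = ln(21.9/18)/(2π×230×23.6) = 5.75×10^-6 K/W
R_cellular glass = ln(40.9/21.9)/(2π×0.0478×23.6) = 0.08813 K/W
R_polyurethane foam = ln(90.9/40.9)/(2π×0.0276×23.6) = 0.1951 K/W
R_total = 0.2837 K/W
Q = ΔT/R_total = 198/0.2837
Q = 698 W
T_interface = T_inner + Q·ΣR(inner→interface) = -175 + 698×0.08857

T ≈ -113 °C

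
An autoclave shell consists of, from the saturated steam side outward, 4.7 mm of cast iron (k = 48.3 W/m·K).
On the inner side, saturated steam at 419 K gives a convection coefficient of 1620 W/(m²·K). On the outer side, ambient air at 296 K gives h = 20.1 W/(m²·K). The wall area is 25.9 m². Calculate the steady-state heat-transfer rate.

Q ≈ 63100 W

Model the wall as resistances in series:
R_inner film = 1/(h_i·A) = 1/(1620×25.9) = 2.383×10^-5 K/W
R_cast iron = L/(kA) = 0.0047/(48.3×25.9) = 3.757×10^-6 K/W
R_outer film = 1/(h_o·A) = 1/(20.1×25.9) = 0.001921 K/W
R_total = 0.001948 K/W
Q = ΔT / R_total = 123 / 0.001948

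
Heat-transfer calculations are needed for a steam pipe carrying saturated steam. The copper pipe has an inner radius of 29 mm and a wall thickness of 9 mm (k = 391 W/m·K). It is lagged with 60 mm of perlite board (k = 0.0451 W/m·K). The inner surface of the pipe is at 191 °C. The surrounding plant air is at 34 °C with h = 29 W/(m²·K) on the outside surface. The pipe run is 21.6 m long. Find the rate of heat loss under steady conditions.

Q ≈ 998 W

Per-layer cylindrical resistances, series-summed:
R_copper pipe wall = ln(38/29)/(2π×391×21.6) = 5.094×10^-6 K/W
R_perlite board = ln(98/38)/(2π×0.0451×21.6) = 0.1548 K/W
R_outer film = 1/(h_o·2πr_oL) = 1/(29×2π×0.098×21.6) = 0.002593 K/W
R_total = 0.1574 K/W
Q = ΔT/R_total = 157/0.1574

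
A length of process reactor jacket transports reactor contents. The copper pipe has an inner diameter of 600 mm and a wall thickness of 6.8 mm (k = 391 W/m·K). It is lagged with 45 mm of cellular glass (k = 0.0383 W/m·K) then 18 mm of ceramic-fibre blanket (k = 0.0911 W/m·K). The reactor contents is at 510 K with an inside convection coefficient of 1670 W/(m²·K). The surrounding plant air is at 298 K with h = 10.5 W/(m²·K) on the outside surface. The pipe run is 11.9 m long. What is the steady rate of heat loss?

Radial resistances (cylindrical: R_cond = ln(r_o/r_i)/(2πkL), R_conv = 1/(h·2πrL)):
R_inner film = 1/(h_i·2πr₁L) = 1/(1670×2π×0.3×11.9) = 2.67×10^-5 K/W
R_copper pipe wall = ln(306.8/300)/(2π×391×11.9) = 7.667×10^-7 K/W
R_cellular glass = ln(351.8/306.8)/(2π×0.0383×11.9) = 0.04779 K/W
R_ceramic-fibre blanket = ln(369.8/351.8)/(2π×0.0911×11.9) = 0.007326 K/W
R_outer film = 1/(h_o·2πr_oL) = 1/(10.5×2π×0.3698×11.9) = 0.003444 K/W
R_total = 0.05859 K/W
Q = ΔT/R_total = 212/0.05859

Q ≈ 3620 W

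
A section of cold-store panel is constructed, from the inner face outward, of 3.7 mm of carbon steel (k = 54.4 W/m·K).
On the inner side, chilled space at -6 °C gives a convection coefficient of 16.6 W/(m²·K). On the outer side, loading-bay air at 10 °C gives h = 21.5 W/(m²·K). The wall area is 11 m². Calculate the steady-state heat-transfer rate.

Q ≈ 1650 W

Model the wall as resistances in series:
R_inner film = 1/(h_i·A) = 1/(16.6×11) = 0.005476 K/W
R_carbon steel = L/(kA) = 0.0037/(54.4×11) = 6.183×10^-6 K/W
R_outer film = 1/(h_o·A) = 1/(21.5×11) = 0.004228 K/W
R_total = 0.009711 K/W
Q = ΔT / R_total = 16 / 0.009711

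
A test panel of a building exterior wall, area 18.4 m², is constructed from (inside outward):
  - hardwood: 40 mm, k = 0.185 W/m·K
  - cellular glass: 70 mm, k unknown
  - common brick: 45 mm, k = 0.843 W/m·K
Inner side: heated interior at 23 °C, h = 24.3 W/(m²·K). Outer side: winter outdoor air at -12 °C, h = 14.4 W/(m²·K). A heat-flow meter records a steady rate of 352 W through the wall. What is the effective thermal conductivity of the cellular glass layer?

k ≈ 0.0483 W/(m·K)

Treating each layer as a thermal resistance in series:
R_inner film = 1/(h_i·A) = 1/(24.3×18.4) = 0.002237 K/W
R_hardwood = L/(kA) = 0.04/(0.185×18.4) = 0.01175 K/W
R_common brick = L/(kA) = 0.045/(0.843×18.4) = 0.002901 K/W
R_outer film = 1/(h_o·A) = 1/(14.4×18.4) = 0.003774 K/W
Sum of known resistances R_other = 0.02066 K/W
Total R = ΔT/Q = 35/352 = 0.09943 K/W
R_cellular glass = R_total − R_other = 0.07877 K/W
k = L/(R·A) = 0.07/(0.07877×18.4)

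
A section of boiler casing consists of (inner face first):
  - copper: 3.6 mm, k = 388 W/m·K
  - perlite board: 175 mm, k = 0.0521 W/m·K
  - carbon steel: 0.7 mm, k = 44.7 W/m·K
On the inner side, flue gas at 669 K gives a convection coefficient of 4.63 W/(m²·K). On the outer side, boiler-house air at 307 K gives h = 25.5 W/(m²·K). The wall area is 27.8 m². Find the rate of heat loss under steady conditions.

Thermal resistances in series:
R_inner film = 1/(h_i·A) = 1/(4.63×27.8) = 0.007769 K/W
R_copper = L/(kA) = 0.0036/(388×27.8) = 3.338×10^-7 K/W
R_perlite board = L/(kA) = 0.175/(0.0521×27.8) = 0.1208 K/W
R_carbon steel = L/(kA) = 0.0007/(44.7×27.8) = 5.633×10^-7 K/W
R_outer film = 1/(h_o·A) = 1/(25.5×27.8) = 0.001411 K/W
R_total = 0.13 K/W
Q = ΔT / R_total = 362 / 0.13

Q ≈ 2780 W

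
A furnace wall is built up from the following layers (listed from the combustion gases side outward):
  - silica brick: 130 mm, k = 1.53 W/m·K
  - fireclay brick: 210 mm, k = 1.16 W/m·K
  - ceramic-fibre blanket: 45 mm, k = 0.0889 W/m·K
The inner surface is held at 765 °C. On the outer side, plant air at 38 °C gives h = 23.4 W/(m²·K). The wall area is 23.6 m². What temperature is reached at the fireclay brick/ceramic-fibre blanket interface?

T ≈ 528 °C

Treating each layer as a thermal resistance in series:
R_silica brick = L/(kA) = 0.13/(1.53×23.6) = 0.0036 K/W
R_fireclay brick = L/(kA) = 0.21/(1.16×23.6) = 0.007671 K/W
R_ceramic-fibre blanket = L/(kA) = 0.045/(0.0889×23.6) = 0.02145 K/W
R_outer film = 1/(h_o·A) = 1/(23.4×23.6) = 0.001811 K/W
R_total = 0.03453 K/W;  Q = ΔT/R_total = 727/0.03453 = 21050 W
T_interface = T_inner − Q·ΣR(inner→interface) = 765 − 21100×0.01127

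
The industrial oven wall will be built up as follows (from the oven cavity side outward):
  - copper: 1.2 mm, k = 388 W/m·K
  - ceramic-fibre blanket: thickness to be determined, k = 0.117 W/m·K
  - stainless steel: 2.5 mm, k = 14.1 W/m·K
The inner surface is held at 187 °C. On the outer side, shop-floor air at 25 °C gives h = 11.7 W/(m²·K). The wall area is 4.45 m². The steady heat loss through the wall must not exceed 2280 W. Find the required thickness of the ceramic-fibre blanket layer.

L ≈ 27 mm

Using the resistance-network approach (series):
R_copper = L/(kA) = 0.0012/(388×4.45) = 6.95×10^-7 K/W
R_stainless steel = L/(kA) = 0.0025/(14.1×4.45) = 3.984×10^-5 K/W
R_outer film = 1/(h_o·A) = 1/(11.7×4.45) = 0.01921 K/W
Sum of the known resistances R_other = 0.01925 K/W
Required total resistance R_tot = ΔT/Q_allow = 162/2280 = 0.07105 K/W
R_ceramic-fibre blanket = R_tot − R_other = 0.05181 K/W
L = R·k·A = 0.05181×0.117×4.45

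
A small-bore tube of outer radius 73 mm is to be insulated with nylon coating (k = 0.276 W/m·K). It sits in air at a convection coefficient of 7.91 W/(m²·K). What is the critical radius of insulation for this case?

For a cylinder r_cr = k/h = 0.276/7.91
r_cr = 34.9 mm; since the bare radius (73 mm) is above r_cr, any added insulation will reduce heat loss.

r_cr ≈ 34.9 mm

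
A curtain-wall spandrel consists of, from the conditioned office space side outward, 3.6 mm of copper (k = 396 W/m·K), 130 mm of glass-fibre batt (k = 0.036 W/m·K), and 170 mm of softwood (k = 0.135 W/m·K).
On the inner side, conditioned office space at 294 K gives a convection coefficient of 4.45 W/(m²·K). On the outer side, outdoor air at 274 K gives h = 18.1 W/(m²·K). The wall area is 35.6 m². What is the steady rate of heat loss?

Q ≈ 138 W

Treating each layer as a thermal resistance in series:
R_inner film = 1/(h_i·A) = 1/(4.45×35.6) = 0.006312 K/W
R_copper = L/(kA) = 0.0036/(396×35.6) = 2.554×10^-7 K/W
R_glass-fibre batt = L/(kA) = 0.13/(0.036×35.6) = 0.1014 K/W
R_softwood = L/(kA) = 0.17/(0.135×35.6) = 0.03537 K/W
R_outer film = 1/(h_o·A) = 1/(18.1×35.6) = 0.001552 K/W
R_total = 0.1447 K/W
Q = ΔT / R_total = 20 / 0.1447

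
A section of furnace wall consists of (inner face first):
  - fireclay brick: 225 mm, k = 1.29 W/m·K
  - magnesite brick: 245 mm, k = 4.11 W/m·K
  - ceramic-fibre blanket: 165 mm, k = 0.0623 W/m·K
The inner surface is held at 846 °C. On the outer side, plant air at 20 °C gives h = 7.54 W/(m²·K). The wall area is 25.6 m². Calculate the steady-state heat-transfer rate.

Using the resistance-network approach (series):
R_fireclay brick = L/(kA) = 0.225/(1.29×25.6) = 0.006813 K/W
R_magnesite brick = L/(kA) = 0.245/(4.11×25.6) = 0.002329 K/W
R_ceramic-fibre blanket = L/(kA) = 0.165/(0.0623×25.6) = 0.1035 K/W
R_outer film = 1/(h_o·A) = 1/(7.54×25.6) = 0.005181 K/W
R_total = 0.1178 K/W
Q = ΔT / R_total = 826 / 0.1178

Q ≈ 7010 W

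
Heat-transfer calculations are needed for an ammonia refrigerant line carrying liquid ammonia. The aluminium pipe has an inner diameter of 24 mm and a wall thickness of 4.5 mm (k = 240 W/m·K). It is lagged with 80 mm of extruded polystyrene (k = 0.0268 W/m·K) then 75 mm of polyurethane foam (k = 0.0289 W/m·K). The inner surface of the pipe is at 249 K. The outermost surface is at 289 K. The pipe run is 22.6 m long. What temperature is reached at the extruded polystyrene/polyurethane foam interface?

Radial resistances (cylindrical: R_cond = ln(r_o/r_i)/(2πkL), R_conv = 1/(h·2πrL)):
R_aluminium pipe wall = ln(16.5/12)/(2π×240×22.6) = 9.344×10^-6 K/W
R_extruded polystyrene = ln(96.5/16.5)/(2π×0.0268×22.6) = 0.4641 K/W
R_polyurethane foam = ln(171.5/96.5)/(2π×0.0289×22.6) = 0.1401 K/W
R_total = 0.6042 K/W
Q = ΔT/R_total = 40/0.6042
Q = 66.2 W
T_interface = T_inner + Q·ΣR(inner→interface) = 249 + 66.2×0.4641

T ≈ 280 K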